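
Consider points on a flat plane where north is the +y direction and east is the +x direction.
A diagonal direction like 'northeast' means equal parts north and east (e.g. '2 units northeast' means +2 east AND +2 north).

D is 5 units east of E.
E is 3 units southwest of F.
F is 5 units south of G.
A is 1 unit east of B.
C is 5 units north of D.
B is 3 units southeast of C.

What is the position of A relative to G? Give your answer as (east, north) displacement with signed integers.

Place G at the origin (east=0, north=0).
  F is 5 units south of G: delta (east=+0, north=-5); F at (east=0, north=-5).
  E is 3 units southwest of F: delta (east=-3, north=-3); E at (east=-3, north=-8).
  D is 5 units east of E: delta (east=+5, north=+0); D at (east=2, north=-8).
  C is 5 units north of D: delta (east=+0, north=+5); C at (east=2, north=-3).
  B is 3 units southeast of C: delta (east=+3, north=-3); B at (east=5, north=-6).
  A is 1 unit east of B: delta (east=+1, north=+0); A at (east=6, north=-6).
Therefore A relative to G: (east=6, north=-6).

Answer: A is at (east=6, north=-6) relative to G.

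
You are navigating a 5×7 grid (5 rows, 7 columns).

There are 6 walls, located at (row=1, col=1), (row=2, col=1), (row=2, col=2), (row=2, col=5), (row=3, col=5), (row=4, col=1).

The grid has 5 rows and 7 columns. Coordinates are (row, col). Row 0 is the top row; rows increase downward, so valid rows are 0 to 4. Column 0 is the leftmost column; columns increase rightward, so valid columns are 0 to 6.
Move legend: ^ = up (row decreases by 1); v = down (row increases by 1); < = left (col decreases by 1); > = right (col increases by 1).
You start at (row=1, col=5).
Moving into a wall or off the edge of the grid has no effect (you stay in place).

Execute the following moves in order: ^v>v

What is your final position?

Start: (row=1, col=5)
  ^ (up): (row=1, col=5) -> (row=0, col=5)
  v (down): (row=0, col=5) -> (row=1, col=5)
  > (right): (row=1, col=5) -> (row=1, col=6)
  v (down): (row=1, col=6) -> (row=2, col=6)
Final: (row=2, col=6)

Answer: Final position: (row=2, col=6)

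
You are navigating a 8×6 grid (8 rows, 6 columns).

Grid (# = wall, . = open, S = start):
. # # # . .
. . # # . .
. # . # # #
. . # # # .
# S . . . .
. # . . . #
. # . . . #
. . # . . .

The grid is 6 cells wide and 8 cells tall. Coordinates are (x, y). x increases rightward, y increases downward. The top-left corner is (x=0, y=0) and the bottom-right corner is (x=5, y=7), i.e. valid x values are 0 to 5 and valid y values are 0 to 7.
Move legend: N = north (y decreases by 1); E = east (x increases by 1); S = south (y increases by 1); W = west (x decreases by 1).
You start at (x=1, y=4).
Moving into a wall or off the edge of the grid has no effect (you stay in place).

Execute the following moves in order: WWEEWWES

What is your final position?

Start: (x=1, y=4)
  W (west): blocked, stay at (x=1, y=4)
  W (west): blocked, stay at (x=1, y=4)
  E (east): (x=1, y=4) -> (x=2, y=4)
  E (east): (x=2, y=4) -> (x=3, y=4)
  W (west): (x=3, y=4) -> (x=2, y=4)
  W (west): (x=2, y=4) -> (x=1, y=4)
  E (east): (x=1, y=4) -> (x=2, y=4)
  S (south): (x=2, y=4) -> (x=2, y=5)
Final: (x=2, y=5)

Answer: Final position: (x=2, y=5)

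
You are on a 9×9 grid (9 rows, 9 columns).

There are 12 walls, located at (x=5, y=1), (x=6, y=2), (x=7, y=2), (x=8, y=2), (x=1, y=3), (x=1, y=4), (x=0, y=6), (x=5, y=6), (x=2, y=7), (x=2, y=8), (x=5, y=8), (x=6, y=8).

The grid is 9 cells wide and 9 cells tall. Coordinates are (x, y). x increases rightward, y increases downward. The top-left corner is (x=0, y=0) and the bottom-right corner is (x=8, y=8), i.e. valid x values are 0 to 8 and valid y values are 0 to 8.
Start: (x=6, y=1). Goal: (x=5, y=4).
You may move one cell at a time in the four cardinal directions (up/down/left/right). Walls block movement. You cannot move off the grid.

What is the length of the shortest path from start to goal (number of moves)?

Answer: Shortest path length: 8

Derivation:
BFS from (x=6, y=1) until reaching (x=5, y=4):
  Distance 0: (x=6, y=1)
  Distance 1: (x=6, y=0), (x=7, y=1)
  Distance 2: (x=5, y=0), (x=7, y=0), (x=8, y=1)
  Distance 3: (x=4, y=0), (x=8, y=0)
  Distance 4: (x=3, y=0), (x=4, y=1)
  Distance 5: (x=2, y=0), (x=3, y=1), (x=4, y=2)
  Distance 6: (x=1, y=0), (x=2, y=1), (x=3, y=2), (x=5, y=2), (x=4, y=3)
  Distance 7: (x=0, y=0), (x=1, y=1), (x=2, y=2), (x=3, y=3), (x=5, y=3), (x=4, y=4)
  Distance 8: (x=0, y=1), (x=1, y=2), (x=2, y=3), (x=6, y=3), (x=3, y=4), (x=5, y=4), (x=4, y=5)  <- goal reached here
One shortest path (8 moves): (x=6, y=1) -> (x=6, y=0) -> (x=5, y=0) -> (x=4, y=0) -> (x=4, y=1) -> (x=4, y=2) -> (x=5, y=2) -> (x=5, y=3) -> (x=5, y=4)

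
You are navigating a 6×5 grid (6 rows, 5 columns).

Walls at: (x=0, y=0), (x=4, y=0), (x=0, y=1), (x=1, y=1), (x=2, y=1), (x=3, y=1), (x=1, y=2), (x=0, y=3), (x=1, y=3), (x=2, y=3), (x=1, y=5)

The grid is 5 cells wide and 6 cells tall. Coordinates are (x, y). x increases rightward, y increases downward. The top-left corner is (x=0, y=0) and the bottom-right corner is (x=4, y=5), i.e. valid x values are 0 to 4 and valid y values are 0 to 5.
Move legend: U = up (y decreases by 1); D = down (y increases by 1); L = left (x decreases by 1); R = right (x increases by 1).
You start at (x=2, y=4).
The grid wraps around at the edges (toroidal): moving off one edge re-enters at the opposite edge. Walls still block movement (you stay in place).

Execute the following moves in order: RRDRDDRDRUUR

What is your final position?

Answer: Final position: (x=1, y=4)

Derivation:
Start: (x=2, y=4)
  R (right): (x=2, y=4) -> (x=3, y=4)
  R (right): (x=3, y=4) -> (x=4, y=4)
  D (down): (x=4, y=4) -> (x=4, y=5)
  R (right): (x=4, y=5) -> (x=0, y=5)
  D (down): blocked, stay at (x=0, y=5)
  D (down): blocked, stay at (x=0, y=5)
  R (right): blocked, stay at (x=0, y=5)
  D (down): blocked, stay at (x=0, y=5)
  R (right): blocked, stay at (x=0, y=5)
  U (up): (x=0, y=5) -> (x=0, y=4)
  U (up): blocked, stay at (x=0, y=4)
  R (right): (x=0, y=4) -> (x=1, y=4)
Final: (x=1, y=4)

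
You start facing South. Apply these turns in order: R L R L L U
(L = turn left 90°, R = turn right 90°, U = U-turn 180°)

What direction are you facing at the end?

Answer: Final heading: West

Derivation:
Start: South
  R (right (90° clockwise)) -> West
  L (left (90° counter-clockwise)) -> South
  R (right (90° clockwise)) -> West
  L (left (90° counter-clockwise)) -> South
  L (left (90° counter-clockwise)) -> East
  U (U-turn (180°)) -> West
Final: West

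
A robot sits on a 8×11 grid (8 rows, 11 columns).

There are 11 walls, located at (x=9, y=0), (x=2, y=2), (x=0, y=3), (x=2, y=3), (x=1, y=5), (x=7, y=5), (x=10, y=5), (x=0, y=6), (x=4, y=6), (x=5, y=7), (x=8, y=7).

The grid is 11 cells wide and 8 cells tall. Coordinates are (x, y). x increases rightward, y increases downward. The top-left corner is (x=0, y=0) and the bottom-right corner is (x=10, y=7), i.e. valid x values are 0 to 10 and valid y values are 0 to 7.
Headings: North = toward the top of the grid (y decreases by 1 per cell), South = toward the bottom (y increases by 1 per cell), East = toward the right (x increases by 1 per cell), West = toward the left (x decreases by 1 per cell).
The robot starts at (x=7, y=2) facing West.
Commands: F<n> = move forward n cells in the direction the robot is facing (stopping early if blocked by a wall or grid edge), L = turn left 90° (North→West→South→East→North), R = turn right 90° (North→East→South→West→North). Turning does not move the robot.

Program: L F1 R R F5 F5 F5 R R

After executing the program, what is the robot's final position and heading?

Start: (x=7, y=2), facing West
  L: turn left, now facing South
  F1: move forward 1, now at (x=7, y=3)
  R: turn right, now facing West
  R: turn right, now facing North
  F5: move forward 3/5 (blocked), now at (x=7, y=0)
  F5: move forward 0/5 (blocked), now at (x=7, y=0)
  F5: move forward 0/5 (blocked), now at (x=7, y=0)
  R: turn right, now facing East
  R: turn right, now facing South
Final: (x=7, y=0), facing South

Answer: Final position: (x=7, y=0), facing South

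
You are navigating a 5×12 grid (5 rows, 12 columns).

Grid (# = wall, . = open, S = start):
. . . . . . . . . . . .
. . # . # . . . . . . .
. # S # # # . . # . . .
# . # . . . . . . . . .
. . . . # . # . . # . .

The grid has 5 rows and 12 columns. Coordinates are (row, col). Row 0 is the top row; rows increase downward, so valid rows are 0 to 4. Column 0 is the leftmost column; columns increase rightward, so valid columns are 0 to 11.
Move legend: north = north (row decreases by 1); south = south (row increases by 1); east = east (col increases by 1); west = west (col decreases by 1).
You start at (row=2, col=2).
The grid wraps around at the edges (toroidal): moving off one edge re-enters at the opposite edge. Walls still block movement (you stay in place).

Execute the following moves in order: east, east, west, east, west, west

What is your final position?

Start: (row=2, col=2)
  east (east): blocked, stay at (row=2, col=2)
  east (east): blocked, stay at (row=2, col=2)
  west (west): blocked, stay at (row=2, col=2)
  east (east): blocked, stay at (row=2, col=2)
  west (west): blocked, stay at (row=2, col=2)
  west (west): blocked, stay at (row=2, col=2)
Final: (row=2, col=2)

Answer: Final position: (row=2, col=2)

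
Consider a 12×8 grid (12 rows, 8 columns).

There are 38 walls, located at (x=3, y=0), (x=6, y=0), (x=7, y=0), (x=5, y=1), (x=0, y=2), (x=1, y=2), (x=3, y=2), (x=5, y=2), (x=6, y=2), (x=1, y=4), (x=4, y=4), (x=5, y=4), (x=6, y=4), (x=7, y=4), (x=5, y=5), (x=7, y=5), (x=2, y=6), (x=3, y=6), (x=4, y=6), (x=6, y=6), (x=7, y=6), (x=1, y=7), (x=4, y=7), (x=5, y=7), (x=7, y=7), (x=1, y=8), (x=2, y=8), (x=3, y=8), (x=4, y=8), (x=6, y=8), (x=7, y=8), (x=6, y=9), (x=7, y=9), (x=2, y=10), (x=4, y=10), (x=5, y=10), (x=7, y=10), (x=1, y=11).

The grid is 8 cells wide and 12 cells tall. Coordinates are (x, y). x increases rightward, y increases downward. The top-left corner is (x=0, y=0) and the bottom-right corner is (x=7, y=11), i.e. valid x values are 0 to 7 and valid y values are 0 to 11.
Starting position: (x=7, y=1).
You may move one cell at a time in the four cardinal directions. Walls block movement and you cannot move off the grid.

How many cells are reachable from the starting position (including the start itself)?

BFS flood-fill from (x=7, y=1):
  Distance 0: (x=7, y=1)
  Distance 1: (x=6, y=1), (x=7, y=2)
  Distance 2: (x=7, y=3)
  Distance 3: (x=6, y=3)
  Distance 4: (x=5, y=3)
  Distance 5: (x=4, y=3)
  Distance 6: (x=4, y=2), (x=3, y=3)
  Distance 7: (x=4, y=1), (x=2, y=3), (x=3, y=4)
  Distance 8: (x=4, y=0), (x=3, y=1), (x=2, y=2), (x=1, y=3), (x=2, y=4), (x=3, y=5)
  Distance 9: (x=5, y=0), (x=2, y=1), (x=0, y=3), (x=2, y=5), (x=4, y=5)
  Distance 10: (x=2, y=0), (x=1, y=1), (x=0, y=4), (x=1, y=5)
  Distance 11: (x=1, y=0), (x=0, y=1), (x=0, y=5), (x=1, y=6)
  Distance 12: (x=0, y=0), (x=0, y=6)
  Distance 13: (x=0, y=7)
  Distance 14: (x=0, y=8)
  Distance 15: (x=0, y=9)
  Distance 16: (x=1, y=9), (x=0, y=10)
  Distance 17: (x=2, y=9), (x=1, y=10), (x=0, y=11)
  Distance 18: (x=3, y=9)
  Distance 19: (x=4, y=9), (x=3, y=10)
  Distance 20: (x=5, y=9), (x=3, y=11)
  Distance 21: (x=5, y=8), (x=2, y=11), (x=4, y=11)
  Distance 22: (x=5, y=11)
  Distance 23: (x=6, y=11)
  Distance 24: (x=6, y=10), (x=7, y=11)
Total reachable: 53 (grid has 58 open cells total)

Answer: Reachable cells: 53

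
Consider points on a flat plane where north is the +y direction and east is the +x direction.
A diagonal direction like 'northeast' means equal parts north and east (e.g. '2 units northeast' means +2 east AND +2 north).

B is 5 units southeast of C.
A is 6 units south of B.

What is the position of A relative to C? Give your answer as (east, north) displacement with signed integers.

Place C at the origin (east=0, north=0).
  B is 5 units southeast of C: delta (east=+5, north=-5); B at (east=5, north=-5).
  A is 6 units south of B: delta (east=+0, north=-6); A at (east=5, north=-11).
Therefore A relative to C: (east=5, north=-11).

Answer: A is at (east=5, north=-11) relative to C.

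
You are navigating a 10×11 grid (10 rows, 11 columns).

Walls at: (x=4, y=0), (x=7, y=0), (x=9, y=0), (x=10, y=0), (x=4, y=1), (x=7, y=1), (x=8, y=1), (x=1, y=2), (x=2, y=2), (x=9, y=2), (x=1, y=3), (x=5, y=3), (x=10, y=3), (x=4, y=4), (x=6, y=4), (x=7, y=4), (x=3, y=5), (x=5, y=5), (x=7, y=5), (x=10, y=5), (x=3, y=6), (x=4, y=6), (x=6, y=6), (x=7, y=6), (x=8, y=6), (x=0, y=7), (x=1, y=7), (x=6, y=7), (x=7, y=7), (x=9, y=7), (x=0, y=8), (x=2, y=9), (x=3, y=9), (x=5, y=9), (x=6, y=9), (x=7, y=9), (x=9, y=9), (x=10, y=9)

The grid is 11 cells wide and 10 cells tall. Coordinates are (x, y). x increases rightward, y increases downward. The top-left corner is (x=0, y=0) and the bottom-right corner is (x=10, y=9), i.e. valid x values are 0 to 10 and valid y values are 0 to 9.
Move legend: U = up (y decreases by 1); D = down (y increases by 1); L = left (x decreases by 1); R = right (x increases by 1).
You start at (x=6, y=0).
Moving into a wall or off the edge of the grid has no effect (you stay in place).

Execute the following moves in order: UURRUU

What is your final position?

Start: (x=6, y=0)
  U (up): blocked, stay at (x=6, y=0)
  U (up): blocked, stay at (x=6, y=0)
  R (right): blocked, stay at (x=6, y=0)
  R (right): blocked, stay at (x=6, y=0)
  U (up): blocked, stay at (x=6, y=0)
  U (up): blocked, stay at (x=6, y=0)
Final: (x=6, y=0)

Answer: Final position: (x=6, y=0)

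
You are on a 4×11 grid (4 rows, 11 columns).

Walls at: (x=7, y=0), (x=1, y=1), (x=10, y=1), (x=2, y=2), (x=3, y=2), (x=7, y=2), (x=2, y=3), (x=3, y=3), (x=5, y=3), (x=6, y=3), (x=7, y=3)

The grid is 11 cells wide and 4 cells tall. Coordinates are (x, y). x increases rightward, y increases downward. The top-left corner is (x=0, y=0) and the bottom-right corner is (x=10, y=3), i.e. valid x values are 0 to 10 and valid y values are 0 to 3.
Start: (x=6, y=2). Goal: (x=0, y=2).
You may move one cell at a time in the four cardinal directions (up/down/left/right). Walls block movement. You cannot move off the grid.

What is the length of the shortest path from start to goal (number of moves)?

BFS from (x=6, y=2) until reaching (x=0, y=2):
  Distance 0: (x=6, y=2)
  Distance 1: (x=6, y=1), (x=5, y=2)
  Distance 2: (x=6, y=0), (x=5, y=1), (x=7, y=1), (x=4, y=2)
  Distance 3: (x=5, y=0), (x=4, y=1), (x=8, y=1), (x=4, y=3)
  Distance 4: (x=4, y=0), (x=8, y=0), (x=3, y=1), (x=9, y=1), (x=8, y=2)
  Distance 5: (x=3, y=0), (x=9, y=0), (x=2, y=1), (x=9, y=2), (x=8, y=3)
  Distance 6: (x=2, y=0), (x=10, y=0), (x=10, y=2), (x=9, y=3)
  Distance 7: (x=1, y=0), (x=10, y=3)
  Distance 8: (x=0, y=0)
  Distance 9: (x=0, y=1)
  Distance 10: (x=0, y=2)  <- goal reached here
One shortest path (10 moves): (x=6, y=2) -> (x=5, y=2) -> (x=4, y=2) -> (x=4, y=1) -> (x=3, y=1) -> (x=2, y=1) -> (x=2, y=0) -> (x=1, y=0) -> (x=0, y=0) -> (x=0, y=1) -> (x=0, y=2)

Answer: Shortest path length: 10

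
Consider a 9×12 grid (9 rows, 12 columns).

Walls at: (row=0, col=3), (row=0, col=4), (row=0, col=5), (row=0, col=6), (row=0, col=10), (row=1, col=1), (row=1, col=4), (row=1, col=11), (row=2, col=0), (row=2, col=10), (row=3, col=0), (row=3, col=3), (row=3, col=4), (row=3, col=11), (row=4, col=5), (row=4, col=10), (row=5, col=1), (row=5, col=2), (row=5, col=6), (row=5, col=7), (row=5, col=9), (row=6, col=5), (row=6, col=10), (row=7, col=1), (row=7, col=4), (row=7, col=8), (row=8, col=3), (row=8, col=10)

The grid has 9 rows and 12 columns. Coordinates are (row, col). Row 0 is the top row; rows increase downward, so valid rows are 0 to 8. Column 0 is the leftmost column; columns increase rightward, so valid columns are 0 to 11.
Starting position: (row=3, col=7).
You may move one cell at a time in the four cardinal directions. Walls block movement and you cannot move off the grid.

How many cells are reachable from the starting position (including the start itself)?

Answer: Reachable cells: 78

Derivation:
BFS flood-fill from (row=3, col=7):
  Distance 0: (row=3, col=7)
  Distance 1: (row=2, col=7), (row=3, col=6), (row=3, col=8), (row=4, col=7)
  Distance 2: (row=1, col=7), (row=2, col=6), (row=2, col=8), (row=3, col=5), (row=3, col=9), (row=4, col=6), (row=4, col=8)
  Distance 3: (row=0, col=7), (row=1, col=6), (row=1, col=8), (row=2, col=5), (row=2, col=9), (row=3, col=10), (row=4, col=9), (row=5, col=8)
  Distance 4: (row=0, col=8), (row=1, col=5), (row=1, col=9), (row=2, col=4), (row=6, col=8)
  Distance 5: (row=0, col=9), (row=1, col=10), (row=2, col=3), (row=6, col=7), (row=6, col=9)
  Distance 6: (row=1, col=3), (row=2, col=2), (row=6, col=6), (row=7, col=7), (row=7, col=9)
  Distance 7: (row=1, col=2), (row=2, col=1), (row=3, col=2), (row=7, col=6), (row=7, col=10), (row=8, col=7), (row=8, col=9)
  Distance 8: (row=0, col=2), (row=3, col=1), (row=4, col=2), (row=7, col=5), (row=7, col=11), (row=8, col=6), (row=8, col=8)
  Distance 9: (row=0, col=1), (row=4, col=1), (row=4, col=3), (row=6, col=11), (row=8, col=5), (row=8, col=11)
  Distance 10: (row=0, col=0), (row=4, col=0), (row=4, col=4), (row=5, col=3), (row=5, col=11), (row=8, col=4)
  Distance 11: (row=1, col=0), (row=4, col=11), (row=5, col=0), (row=5, col=4), (row=5, col=10), (row=6, col=3)
  Distance 12: (row=5, col=5), (row=6, col=0), (row=6, col=2), (row=6, col=4), (row=7, col=3)
  Distance 13: (row=6, col=1), (row=7, col=0), (row=7, col=2)
  Distance 14: (row=8, col=0), (row=8, col=2)
  Distance 15: (row=8, col=1)
Total reachable: 78 (grid has 80 open cells total)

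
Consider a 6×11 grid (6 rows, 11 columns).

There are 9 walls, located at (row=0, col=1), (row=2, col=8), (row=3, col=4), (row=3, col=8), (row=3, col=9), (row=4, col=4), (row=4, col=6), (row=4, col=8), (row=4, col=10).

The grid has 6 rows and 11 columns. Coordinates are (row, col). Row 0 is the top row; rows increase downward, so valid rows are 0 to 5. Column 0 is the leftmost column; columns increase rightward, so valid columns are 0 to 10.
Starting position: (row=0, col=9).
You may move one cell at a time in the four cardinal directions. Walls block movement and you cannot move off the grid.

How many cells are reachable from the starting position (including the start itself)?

BFS flood-fill from (row=0, col=9):
  Distance 0: (row=0, col=9)
  Distance 1: (row=0, col=8), (row=0, col=10), (row=1, col=9)
  Distance 2: (row=0, col=7), (row=1, col=8), (row=1, col=10), (row=2, col=9)
  Distance 3: (row=0, col=6), (row=1, col=7), (row=2, col=10)
  Distance 4: (row=0, col=5), (row=1, col=6), (row=2, col=7), (row=3, col=10)
  Distance 5: (row=0, col=4), (row=1, col=5), (row=2, col=6), (row=3, col=7)
  Distance 6: (row=0, col=3), (row=1, col=4), (row=2, col=5), (row=3, col=6), (row=4, col=7)
  Distance 7: (row=0, col=2), (row=1, col=3), (row=2, col=4), (row=3, col=5), (row=5, col=7)
  Distance 8: (row=1, col=2), (row=2, col=3), (row=4, col=5), (row=5, col=6), (row=5, col=8)
  Distance 9: (row=1, col=1), (row=2, col=2), (row=3, col=3), (row=5, col=5), (row=5, col=9)
  Distance 10: (row=1, col=0), (row=2, col=1), (row=3, col=2), (row=4, col=3), (row=4, col=9), (row=5, col=4), (row=5, col=10)
  Distance 11: (row=0, col=0), (row=2, col=0), (row=3, col=1), (row=4, col=2), (row=5, col=3)
  Distance 12: (row=3, col=0), (row=4, col=1), (row=5, col=2)
  Distance 13: (row=4, col=0), (row=5, col=1)
  Distance 14: (row=5, col=0)
Total reachable: 57 (grid has 57 open cells total)

Answer: Reachable cells: 57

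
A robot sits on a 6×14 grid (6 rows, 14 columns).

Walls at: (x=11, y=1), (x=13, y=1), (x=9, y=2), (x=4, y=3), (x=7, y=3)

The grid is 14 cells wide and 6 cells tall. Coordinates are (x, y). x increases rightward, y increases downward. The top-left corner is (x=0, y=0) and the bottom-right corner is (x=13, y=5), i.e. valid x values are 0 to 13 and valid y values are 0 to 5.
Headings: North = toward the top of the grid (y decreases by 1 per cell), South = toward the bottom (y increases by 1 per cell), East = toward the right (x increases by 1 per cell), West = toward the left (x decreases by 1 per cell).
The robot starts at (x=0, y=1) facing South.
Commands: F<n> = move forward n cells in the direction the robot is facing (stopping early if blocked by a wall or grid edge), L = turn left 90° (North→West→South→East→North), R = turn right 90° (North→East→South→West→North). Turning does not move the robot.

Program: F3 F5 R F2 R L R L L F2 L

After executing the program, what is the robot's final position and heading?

Start: (x=0, y=1), facing South
  F3: move forward 3, now at (x=0, y=4)
  F5: move forward 1/5 (blocked), now at (x=0, y=5)
  R: turn right, now facing West
  F2: move forward 0/2 (blocked), now at (x=0, y=5)
  R: turn right, now facing North
  L: turn left, now facing West
  R: turn right, now facing North
  L: turn left, now facing West
  L: turn left, now facing South
  F2: move forward 0/2 (blocked), now at (x=0, y=5)
  L: turn left, now facing East
Final: (x=0, y=5), facing East

Answer: Final position: (x=0, y=5), facing East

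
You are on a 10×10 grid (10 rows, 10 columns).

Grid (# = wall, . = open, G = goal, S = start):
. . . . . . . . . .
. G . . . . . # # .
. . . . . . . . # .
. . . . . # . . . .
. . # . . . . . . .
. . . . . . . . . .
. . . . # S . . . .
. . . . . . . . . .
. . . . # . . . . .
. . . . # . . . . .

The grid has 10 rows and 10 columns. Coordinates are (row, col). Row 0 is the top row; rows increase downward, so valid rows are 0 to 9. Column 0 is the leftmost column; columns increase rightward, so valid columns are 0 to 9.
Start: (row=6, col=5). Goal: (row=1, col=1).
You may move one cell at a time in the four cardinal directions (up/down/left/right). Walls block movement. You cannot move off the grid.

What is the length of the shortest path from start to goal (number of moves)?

BFS from (row=6, col=5) until reaching (row=1, col=1):
  Distance 0: (row=6, col=5)
  Distance 1: (row=5, col=5), (row=6, col=6), (row=7, col=5)
  Distance 2: (row=4, col=5), (row=5, col=4), (row=5, col=6), (row=6, col=7), (row=7, col=4), (row=7, col=6), (row=8, col=5)
  Distance 3: (row=4, col=4), (row=4, col=6), (row=5, col=3), (row=5, col=7), (row=6, col=8), (row=7, col=3), (row=7, col=7), (row=8, col=6), (row=9, col=5)
  Distance 4: (row=3, col=4), (row=3, col=6), (row=4, col=3), (row=4, col=7), (row=5, col=2), (row=5, col=8), (row=6, col=3), (row=6, col=9), (row=7, col=2), (row=7, col=8), (row=8, col=3), (row=8, col=7), (row=9, col=6)
  Distance 5: (row=2, col=4), (row=2, col=6), (row=3, col=3), (row=3, col=7), (row=4, col=8), (row=5, col=1), (row=5, col=9), (row=6, col=2), (row=7, col=1), (row=7, col=9), (row=8, col=2), (row=8, col=8), (row=9, col=3), (row=9, col=7)
  Distance 6: (row=1, col=4), (row=1, col=6), (row=2, col=3), (row=2, col=5), (row=2, col=7), (row=3, col=2), (row=3, col=8), (row=4, col=1), (row=4, col=9), (row=5, col=0), (row=6, col=1), (row=7, col=0), (row=8, col=1), (row=8, col=9), (row=9, col=2), (row=9, col=8)
  Distance 7: (row=0, col=4), (row=0, col=6), (row=1, col=3), (row=1, col=5), (row=2, col=2), (row=3, col=1), (row=3, col=9), (row=4, col=0), (row=6, col=0), (row=8, col=0), (row=9, col=1), (row=9, col=9)
  Distance 8: (row=0, col=3), (row=0, col=5), (row=0, col=7), (row=1, col=2), (row=2, col=1), (row=2, col=9), (row=3, col=0), (row=9, col=0)
  Distance 9: (row=0, col=2), (row=0, col=8), (row=1, col=1), (row=1, col=9), (row=2, col=0)  <- goal reached here
One shortest path (9 moves): (row=6, col=5) -> (row=5, col=5) -> (row=5, col=4) -> (row=5, col=3) -> (row=5, col=2) -> (row=5, col=1) -> (row=4, col=1) -> (row=3, col=1) -> (row=2, col=1) -> (row=1, col=1)

Answer: Shortest path length: 9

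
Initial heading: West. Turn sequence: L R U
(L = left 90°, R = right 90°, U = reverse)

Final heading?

Start: West
  L (left (90° counter-clockwise)) -> South
  R (right (90° clockwise)) -> West
  U (U-turn (180°)) -> East
Final: East

Answer: Final heading: East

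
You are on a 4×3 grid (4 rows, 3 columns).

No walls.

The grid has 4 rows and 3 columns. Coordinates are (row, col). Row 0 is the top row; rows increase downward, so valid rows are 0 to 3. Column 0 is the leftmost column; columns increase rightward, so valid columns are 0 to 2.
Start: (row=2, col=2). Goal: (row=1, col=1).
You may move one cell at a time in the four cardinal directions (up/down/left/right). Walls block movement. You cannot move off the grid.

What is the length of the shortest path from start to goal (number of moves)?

BFS from (row=2, col=2) until reaching (row=1, col=1):
  Distance 0: (row=2, col=2)
  Distance 1: (row=1, col=2), (row=2, col=1), (row=3, col=2)
  Distance 2: (row=0, col=2), (row=1, col=1), (row=2, col=0), (row=3, col=1)  <- goal reached here
One shortest path (2 moves): (row=2, col=2) -> (row=2, col=1) -> (row=1, col=1)

Answer: Shortest path length: 2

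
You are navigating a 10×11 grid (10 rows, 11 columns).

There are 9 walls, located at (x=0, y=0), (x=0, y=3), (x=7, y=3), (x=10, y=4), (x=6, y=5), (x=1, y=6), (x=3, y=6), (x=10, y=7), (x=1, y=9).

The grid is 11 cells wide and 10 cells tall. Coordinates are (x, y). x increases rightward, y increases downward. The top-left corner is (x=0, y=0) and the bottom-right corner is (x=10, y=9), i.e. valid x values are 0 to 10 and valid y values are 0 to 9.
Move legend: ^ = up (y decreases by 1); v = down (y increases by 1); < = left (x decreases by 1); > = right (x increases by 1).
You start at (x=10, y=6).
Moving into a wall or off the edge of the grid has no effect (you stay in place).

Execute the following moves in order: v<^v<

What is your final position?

Answer: Final position: (x=8, y=6)

Derivation:
Start: (x=10, y=6)
  v (down): blocked, stay at (x=10, y=6)
  < (left): (x=10, y=6) -> (x=9, y=6)
  ^ (up): (x=9, y=6) -> (x=9, y=5)
  v (down): (x=9, y=5) -> (x=9, y=6)
  < (left): (x=9, y=6) -> (x=8, y=6)
Final: (x=8, y=6)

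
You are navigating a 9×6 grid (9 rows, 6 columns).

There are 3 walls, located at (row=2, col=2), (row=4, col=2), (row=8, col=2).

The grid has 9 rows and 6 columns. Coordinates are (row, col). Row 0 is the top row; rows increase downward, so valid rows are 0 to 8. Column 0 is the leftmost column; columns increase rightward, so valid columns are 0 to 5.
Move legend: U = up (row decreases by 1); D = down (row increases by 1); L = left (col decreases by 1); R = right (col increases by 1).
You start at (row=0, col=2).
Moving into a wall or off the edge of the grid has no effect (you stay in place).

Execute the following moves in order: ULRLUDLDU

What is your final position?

Start: (row=0, col=2)
  U (up): blocked, stay at (row=0, col=2)
  L (left): (row=0, col=2) -> (row=0, col=1)
  R (right): (row=0, col=1) -> (row=0, col=2)
  L (left): (row=0, col=2) -> (row=0, col=1)
  U (up): blocked, stay at (row=0, col=1)
  D (down): (row=0, col=1) -> (row=1, col=1)
  L (left): (row=1, col=1) -> (row=1, col=0)
  D (down): (row=1, col=0) -> (row=2, col=0)
  U (up): (row=2, col=0) -> (row=1, col=0)
Final: (row=1, col=0)

Answer: Final position: (row=1, col=0)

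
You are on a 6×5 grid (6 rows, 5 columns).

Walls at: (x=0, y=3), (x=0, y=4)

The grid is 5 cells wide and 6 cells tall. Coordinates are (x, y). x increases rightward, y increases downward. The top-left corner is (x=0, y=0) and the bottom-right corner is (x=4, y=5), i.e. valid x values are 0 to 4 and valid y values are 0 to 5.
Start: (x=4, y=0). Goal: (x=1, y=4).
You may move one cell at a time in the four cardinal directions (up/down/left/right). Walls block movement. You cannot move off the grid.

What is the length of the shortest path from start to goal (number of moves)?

BFS from (x=4, y=0) until reaching (x=1, y=4):
  Distance 0: (x=4, y=0)
  Distance 1: (x=3, y=0), (x=4, y=1)
  Distance 2: (x=2, y=0), (x=3, y=1), (x=4, y=2)
  Distance 3: (x=1, y=0), (x=2, y=1), (x=3, y=2), (x=4, y=3)
  Distance 4: (x=0, y=0), (x=1, y=1), (x=2, y=2), (x=3, y=3), (x=4, y=4)
  Distance 5: (x=0, y=1), (x=1, y=2), (x=2, y=3), (x=3, y=4), (x=4, y=5)
  Distance 6: (x=0, y=2), (x=1, y=3), (x=2, y=4), (x=3, y=5)
  Distance 7: (x=1, y=4), (x=2, y=5)  <- goal reached here
One shortest path (7 moves): (x=4, y=0) -> (x=3, y=0) -> (x=2, y=0) -> (x=1, y=0) -> (x=1, y=1) -> (x=1, y=2) -> (x=1, y=3) -> (x=1, y=4)

Answer: Shortest path length: 7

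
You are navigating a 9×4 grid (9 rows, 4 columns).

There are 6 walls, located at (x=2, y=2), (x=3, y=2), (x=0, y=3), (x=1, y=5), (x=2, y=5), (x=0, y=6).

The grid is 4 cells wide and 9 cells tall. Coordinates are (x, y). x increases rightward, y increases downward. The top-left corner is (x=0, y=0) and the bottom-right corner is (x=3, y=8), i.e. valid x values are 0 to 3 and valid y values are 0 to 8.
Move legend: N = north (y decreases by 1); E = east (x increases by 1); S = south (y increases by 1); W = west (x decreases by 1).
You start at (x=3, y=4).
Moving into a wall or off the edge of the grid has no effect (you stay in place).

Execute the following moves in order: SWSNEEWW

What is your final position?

Start: (x=3, y=4)
  S (south): (x=3, y=4) -> (x=3, y=5)
  W (west): blocked, stay at (x=3, y=5)
  S (south): (x=3, y=5) -> (x=3, y=6)
  N (north): (x=3, y=6) -> (x=3, y=5)
  E (east): blocked, stay at (x=3, y=5)
  E (east): blocked, stay at (x=3, y=5)
  W (west): blocked, stay at (x=3, y=5)
  W (west): blocked, stay at (x=3, y=5)
Final: (x=3, y=5)

Answer: Final position: (x=3, y=5)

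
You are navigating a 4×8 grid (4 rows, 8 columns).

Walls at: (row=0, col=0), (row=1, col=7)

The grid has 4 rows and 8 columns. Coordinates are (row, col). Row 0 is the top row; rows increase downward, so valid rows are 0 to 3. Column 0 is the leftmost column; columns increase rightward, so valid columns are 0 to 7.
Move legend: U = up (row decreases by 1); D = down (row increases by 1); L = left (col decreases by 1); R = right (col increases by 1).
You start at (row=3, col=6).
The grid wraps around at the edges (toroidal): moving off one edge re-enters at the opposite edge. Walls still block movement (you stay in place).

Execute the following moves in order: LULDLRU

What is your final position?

Start: (row=3, col=6)
  L (left): (row=3, col=6) -> (row=3, col=5)
  U (up): (row=3, col=5) -> (row=2, col=5)
  L (left): (row=2, col=5) -> (row=2, col=4)
  D (down): (row=2, col=4) -> (row=3, col=4)
  L (left): (row=3, col=4) -> (row=3, col=3)
  R (right): (row=3, col=3) -> (row=3, col=4)
  U (up): (row=3, col=4) -> (row=2, col=4)
Final: (row=2, col=4)

Answer: Final position: (row=2, col=4)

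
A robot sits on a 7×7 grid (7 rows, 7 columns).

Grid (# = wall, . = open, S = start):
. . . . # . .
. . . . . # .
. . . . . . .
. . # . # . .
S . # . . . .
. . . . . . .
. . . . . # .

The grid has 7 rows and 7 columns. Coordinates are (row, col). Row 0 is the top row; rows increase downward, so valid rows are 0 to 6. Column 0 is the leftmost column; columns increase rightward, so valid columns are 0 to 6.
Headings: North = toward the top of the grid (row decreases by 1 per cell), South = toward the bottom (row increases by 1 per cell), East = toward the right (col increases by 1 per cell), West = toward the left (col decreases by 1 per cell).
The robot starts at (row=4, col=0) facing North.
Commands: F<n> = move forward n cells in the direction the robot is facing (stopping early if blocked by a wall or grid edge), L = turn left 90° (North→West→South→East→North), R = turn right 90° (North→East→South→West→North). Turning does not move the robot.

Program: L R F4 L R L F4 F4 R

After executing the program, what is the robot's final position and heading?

Start: (row=4, col=0), facing North
  L: turn left, now facing West
  R: turn right, now facing North
  F4: move forward 4, now at (row=0, col=0)
  L: turn left, now facing West
  R: turn right, now facing North
  L: turn left, now facing West
  F4: move forward 0/4 (blocked), now at (row=0, col=0)
  F4: move forward 0/4 (blocked), now at (row=0, col=0)
  R: turn right, now facing North
Final: (row=0, col=0), facing North

Answer: Final position: (row=0, col=0), facing North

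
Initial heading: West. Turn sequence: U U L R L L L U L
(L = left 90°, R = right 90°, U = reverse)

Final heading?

Answer: Final heading: East

Derivation:
Start: West
  U (U-turn (180°)) -> East
  U (U-turn (180°)) -> West
  L (left (90° counter-clockwise)) -> South
  R (right (90° clockwise)) -> West
  L (left (90° counter-clockwise)) -> South
  L (left (90° counter-clockwise)) -> East
  L (left (90° counter-clockwise)) -> North
  U (U-turn (180°)) -> South
  L (left (90° counter-clockwise)) -> East
Final: East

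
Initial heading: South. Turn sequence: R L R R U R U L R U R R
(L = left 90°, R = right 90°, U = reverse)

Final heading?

Answer: Final heading: East

Derivation:
Start: South
  R (right (90° clockwise)) -> West
  L (left (90° counter-clockwise)) -> South
  R (right (90° clockwise)) -> West
  R (right (90° clockwise)) -> North
  U (U-turn (180°)) -> South
  R (right (90° clockwise)) -> West
  U (U-turn (180°)) -> East
  L (left (90° counter-clockwise)) -> North
  R (right (90° clockwise)) -> East
  U (U-turn (180°)) -> West
  R (right (90° clockwise)) -> North
  R (right (90° clockwise)) -> East
Final: East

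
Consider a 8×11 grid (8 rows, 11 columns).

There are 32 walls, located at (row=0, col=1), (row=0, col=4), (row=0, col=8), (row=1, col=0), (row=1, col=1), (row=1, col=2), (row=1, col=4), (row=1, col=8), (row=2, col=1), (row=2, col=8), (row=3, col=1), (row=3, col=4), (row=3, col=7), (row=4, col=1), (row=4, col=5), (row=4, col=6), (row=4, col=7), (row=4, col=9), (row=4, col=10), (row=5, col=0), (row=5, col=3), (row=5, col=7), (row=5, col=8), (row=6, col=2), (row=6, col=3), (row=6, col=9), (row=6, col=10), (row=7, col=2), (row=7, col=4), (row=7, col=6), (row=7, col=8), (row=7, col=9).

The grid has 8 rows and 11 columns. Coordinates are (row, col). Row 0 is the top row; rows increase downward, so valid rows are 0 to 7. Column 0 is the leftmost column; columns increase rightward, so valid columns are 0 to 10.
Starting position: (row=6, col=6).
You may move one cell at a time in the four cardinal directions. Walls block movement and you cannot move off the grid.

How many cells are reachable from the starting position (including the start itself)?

BFS flood-fill from (row=6, col=6):
  Distance 0: (row=6, col=6)
  Distance 1: (row=5, col=6), (row=6, col=5), (row=6, col=7)
  Distance 2: (row=5, col=5), (row=6, col=4), (row=6, col=8), (row=7, col=5), (row=7, col=7)
  Distance 3: (row=5, col=4)
  Distance 4: (row=4, col=4)
  Distance 5: (row=4, col=3)
  Distance 6: (row=3, col=3), (row=4, col=2)
  Distance 7: (row=2, col=3), (row=3, col=2), (row=5, col=2)
  Distance 8: (row=1, col=3), (row=2, col=2), (row=2, col=4), (row=5, col=1)
  Distance 9: (row=0, col=3), (row=2, col=5), (row=6, col=1)
  Distance 10: (row=0, col=2), (row=1, col=5), (row=2, col=6), (row=3, col=5), (row=6, col=0), (row=7, col=1)
  Distance 11: (row=0, col=5), (row=1, col=6), (row=2, col=7), (row=3, col=6), (row=7, col=0)
  Distance 12: (row=0, col=6), (row=1, col=7)
  Distance 13: (row=0, col=7)
Total reachable: 38 (grid has 56 open cells total)

Answer: Reachable cells: 38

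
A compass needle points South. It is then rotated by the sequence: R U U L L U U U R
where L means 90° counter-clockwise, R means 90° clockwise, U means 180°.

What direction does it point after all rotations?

Start: South
  R (right (90° clockwise)) -> West
  U (U-turn (180°)) -> East
  U (U-turn (180°)) -> West
  L (left (90° counter-clockwise)) -> South
  L (left (90° counter-clockwise)) -> East
  U (U-turn (180°)) -> West
  U (U-turn (180°)) -> East
  U (U-turn (180°)) -> West
  R (right (90° clockwise)) -> North
Final: North

Answer: Final heading: North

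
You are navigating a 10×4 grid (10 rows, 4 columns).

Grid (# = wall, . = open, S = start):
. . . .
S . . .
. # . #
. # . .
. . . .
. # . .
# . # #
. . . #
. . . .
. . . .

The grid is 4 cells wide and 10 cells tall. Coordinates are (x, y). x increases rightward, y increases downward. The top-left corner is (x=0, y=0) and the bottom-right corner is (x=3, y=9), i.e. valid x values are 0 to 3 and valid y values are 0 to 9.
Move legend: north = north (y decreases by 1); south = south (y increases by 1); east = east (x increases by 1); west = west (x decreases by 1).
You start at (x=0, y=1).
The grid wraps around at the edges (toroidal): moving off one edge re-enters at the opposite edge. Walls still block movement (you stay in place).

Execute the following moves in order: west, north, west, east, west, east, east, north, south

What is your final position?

Start: (x=0, y=1)
  west (west): (x=0, y=1) -> (x=3, y=1)
  north (north): (x=3, y=1) -> (x=3, y=0)
  west (west): (x=3, y=0) -> (x=2, y=0)
  east (east): (x=2, y=0) -> (x=3, y=0)
  west (west): (x=3, y=0) -> (x=2, y=0)
  east (east): (x=2, y=0) -> (x=3, y=0)
  east (east): (x=3, y=0) -> (x=0, y=0)
  north (north): (x=0, y=0) -> (x=0, y=9)
  south (south): (x=0, y=9) -> (x=0, y=0)
Final: (x=0, y=0)

Answer: Final position: (x=0, y=0)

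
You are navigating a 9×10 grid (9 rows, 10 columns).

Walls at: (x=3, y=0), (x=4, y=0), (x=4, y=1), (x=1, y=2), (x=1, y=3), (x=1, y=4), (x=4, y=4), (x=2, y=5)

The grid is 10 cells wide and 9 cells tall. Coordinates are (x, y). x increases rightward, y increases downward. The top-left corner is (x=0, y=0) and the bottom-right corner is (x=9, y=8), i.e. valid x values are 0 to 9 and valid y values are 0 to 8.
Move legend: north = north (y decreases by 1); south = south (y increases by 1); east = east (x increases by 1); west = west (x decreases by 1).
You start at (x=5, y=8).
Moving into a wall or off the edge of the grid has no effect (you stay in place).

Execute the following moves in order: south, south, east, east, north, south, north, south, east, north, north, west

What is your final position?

Answer: Final position: (x=7, y=6)

Derivation:
Start: (x=5, y=8)
  south (south): blocked, stay at (x=5, y=8)
  south (south): blocked, stay at (x=5, y=8)
  east (east): (x=5, y=8) -> (x=6, y=8)
  east (east): (x=6, y=8) -> (x=7, y=8)
  north (north): (x=7, y=8) -> (x=7, y=7)
  south (south): (x=7, y=7) -> (x=7, y=8)
  north (north): (x=7, y=8) -> (x=7, y=7)
  south (south): (x=7, y=7) -> (x=7, y=8)
  east (east): (x=7, y=8) -> (x=8, y=8)
  north (north): (x=8, y=8) -> (x=8, y=7)
  north (north): (x=8, y=7) -> (x=8, y=6)
  west (west): (x=8, y=6) -> (x=7, y=6)
Final: (x=7, y=6)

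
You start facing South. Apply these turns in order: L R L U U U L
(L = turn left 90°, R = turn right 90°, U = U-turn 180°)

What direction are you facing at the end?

Start: South
  L (left (90° counter-clockwise)) -> East
  R (right (90° clockwise)) -> South
  L (left (90° counter-clockwise)) -> East
  U (U-turn (180°)) -> West
  U (U-turn (180°)) -> East
  U (U-turn (180°)) -> West
  L (left (90° counter-clockwise)) -> South
Final: South

Answer: Final heading: South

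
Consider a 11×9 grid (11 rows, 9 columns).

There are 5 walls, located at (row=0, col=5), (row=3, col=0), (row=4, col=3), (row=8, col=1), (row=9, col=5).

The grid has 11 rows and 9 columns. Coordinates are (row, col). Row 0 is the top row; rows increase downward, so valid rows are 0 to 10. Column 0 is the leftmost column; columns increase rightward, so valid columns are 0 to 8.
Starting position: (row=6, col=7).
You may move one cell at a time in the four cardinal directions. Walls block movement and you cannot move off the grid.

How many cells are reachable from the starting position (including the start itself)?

Answer: Reachable cells: 94

Derivation:
BFS flood-fill from (row=6, col=7):
  Distance 0: (row=6, col=7)
  Distance 1: (row=5, col=7), (row=6, col=6), (row=6, col=8), (row=7, col=7)
  Distance 2: (row=4, col=7), (row=5, col=6), (row=5, col=8), (row=6, col=5), (row=7, col=6), (row=7, col=8), (row=8, col=7)
  Distance 3: (row=3, col=7), (row=4, col=6), (row=4, col=8), (row=5, col=5), (row=6, col=4), (row=7, col=5), (row=8, col=6), (row=8, col=8), (row=9, col=7)
  Distance 4: (row=2, col=7), (row=3, col=6), (row=3, col=8), (row=4, col=5), (row=5, col=4), (row=6, col=3), (row=7, col=4), (row=8, col=5), (row=9, col=6), (row=9, col=8), (row=10, col=7)
  Distance 5: (row=1, col=7), (row=2, col=6), (row=2, col=8), (row=3, col=5), (row=4, col=4), (row=5, col=3), (row=6, col=2), (row=7, col=3), (row=8, col=4), (row=10, col=6), (row=10, col=8)
  Distance 6: (row=0, col=7), (row=1, col=6), (row=1, col=8), (row=2, col=5), (row=3, col=4), (row=5, col=2), (row=6, col=1), (row=7, col=2), (row=8, col=3), (row=9, col=4), (row=10, col=5)
  Distance 7: (row=0, col=6), (row=0, col=8), (row=1, col=5), (row=2, col=4), (row=3, col=3), (row=4, col=2), (row=5, col=1), (row=6, col=0), (row=7, col=1), (row=8, col=2), (row=9, col=3), (row=10, col=4)
  Distance 8: (row=1, col=4), (row=2, col=3), (row=3, col=2), (row=4, col=1), (row=5, col=0), (row=7, col=0), (row=9, col=2), (row=10, col=3)
  Distance 9: (row=0, col=4), (row=1, col=3), (row=2, col=2), (row=3, col=1), (row=4, col=0), (row=8, col=0), (row=9, col=1), (row=10, col=2)
  Distance 10: (row=0, col=3), (row=1, col=2), (row=2, col=1), (row=9, col=0), (row=10, col=1)
  Distance 11: (row=0, col=2), (row=1, col=1), (row=2, col=0), (row=10, col=0)
  Distance 12: (row=0, col=1), (row=1, col=0)
  Distance 13: (row=0, col=0)
Total reachable: 94 (grid has 94 open cells total)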